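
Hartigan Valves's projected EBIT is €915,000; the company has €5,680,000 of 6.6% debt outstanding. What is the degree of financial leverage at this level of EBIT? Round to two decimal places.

1.69

Interest = €374,880.00.
DFL = EBIT ÷ (EBIT − I) = €915,000 ÷ (€915,000 − €374,880.00) = €915,000 ÷ €540,120.00 = 1.6941.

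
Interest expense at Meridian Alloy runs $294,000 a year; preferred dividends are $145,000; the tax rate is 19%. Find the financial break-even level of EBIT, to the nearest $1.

Preferred dividends are paid after tax, so their pre-tax equivalent is $145,000 ÷ (1 − 0.19) = $179,012.35.
EPS = 0 when EBIT covers interest plus the pre-tax preferred burden: $294,000 + $179,012.35 = $473,012.35.

$473,012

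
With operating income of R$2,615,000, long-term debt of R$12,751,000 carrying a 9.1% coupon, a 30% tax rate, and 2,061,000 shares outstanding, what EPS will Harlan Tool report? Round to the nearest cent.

R$0.49

Interest = R$1,160,341.00, so EBT = R$2,615,000 − R$1,160,341.00 = R$1,454,659.00.
After tax at 30%: net income = R$1,454,659.00 × 0.70 = R$1,018,261.30.
EPS = R$1,018,261.30 ÷ 2,061,000 = R$0.49.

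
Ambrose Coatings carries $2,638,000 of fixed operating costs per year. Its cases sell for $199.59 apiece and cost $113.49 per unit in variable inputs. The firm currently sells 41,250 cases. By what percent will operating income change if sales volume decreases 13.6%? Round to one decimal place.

-52.9%

Total contribution margin = 41,250 × $86.10 = $3,551,625.00.
Subtracting fixed costs: EBIT = $3,551,625.00 − $2,638,000 = $913,625.00.
Degree of operating leverage = $3,551,625.00 / $913,625.00 = 3.8874.
Operating income changes by 3.8874 × -13.6% = -52.9%.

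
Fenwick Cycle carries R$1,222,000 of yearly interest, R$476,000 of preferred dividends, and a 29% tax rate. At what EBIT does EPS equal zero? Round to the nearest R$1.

R$1,892,423

Grossing the preferred dividend up to pre-tax terms: R$476,000 / (1 − 0.29) = R$670,422.54.
EPS = 0 when EBIT covers interest plus the pre-tax preferred burden: R$1,222,000 + R$670,422.54 = R$1,892,422.54.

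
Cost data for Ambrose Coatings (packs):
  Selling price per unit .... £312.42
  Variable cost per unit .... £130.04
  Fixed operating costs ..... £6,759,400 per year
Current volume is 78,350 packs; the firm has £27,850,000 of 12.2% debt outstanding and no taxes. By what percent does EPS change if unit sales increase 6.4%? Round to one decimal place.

+22.1%

Contribution at this volume is 78,350 × £182.38 = £14,289,473.00.
EBIT = £14,289,473.00 − £6,759,400 = £7,530,073.00.
After interest of £3,397,700.00, pre-tax earnings = £4,132,373.00.
Degree of combined leverage = contribution ÷ (EBIT − I) = £14,289,473.00 ÷ £4,132,373.00 = 3.4579.
%ΔEPS = DCL × %ΔSales = 3.4579 × +6.4% = +22.1%.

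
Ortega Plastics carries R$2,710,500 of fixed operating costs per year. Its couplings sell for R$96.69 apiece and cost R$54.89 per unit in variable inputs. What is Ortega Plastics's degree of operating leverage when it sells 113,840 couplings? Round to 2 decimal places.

At 113,840 units, contribution = 113,840 × R$41.80 = R$4,758,512.00.
Operating income = contribution − fixed costs = R$4,758,512.00 − R$2,710,500 = R$2,048,012.00.
Degree of operating leverage = R$4,758,512.00 / R$2,048,012.00 = 2.3235.

2.32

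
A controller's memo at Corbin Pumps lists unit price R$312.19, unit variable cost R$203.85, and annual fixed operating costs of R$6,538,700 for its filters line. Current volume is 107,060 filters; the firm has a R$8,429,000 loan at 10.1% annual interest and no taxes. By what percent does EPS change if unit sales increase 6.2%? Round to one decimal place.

Contribution at this volume is 107,060 × R$108.34 = R$11,598,880.40.
EBIT = R$11,598,880.40 − R$6,538,700 = R$5,060,180.40.
After interest of R$851,329.00, pre-tax earnings = R$4,208,851.40.
DCL = total CM / (EBIT − I) = R$11,598,880.40 / R$4,208,851.40 = 2.7558.
%ΔEPS = DCL × %ΔSales = 2.7558 × +6.2% = +17.1%.

+17.1%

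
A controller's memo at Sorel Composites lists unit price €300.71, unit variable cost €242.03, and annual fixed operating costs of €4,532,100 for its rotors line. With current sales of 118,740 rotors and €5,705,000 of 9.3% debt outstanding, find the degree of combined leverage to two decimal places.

Contribution at this volume is 118,740 × €58.68 = €6,967,663.20.
Operating income = contribution − fixed costs = €6,967,663.20 − €4,532,100 = €2,435,563.20. Interest = €530,565.00.
DOL = €6,967,663.20 ÷ €2,435,563.20 = 2.8608; DFL = €2,435,563.20 ÷ €1,904,998.20 = 1.2785.
DCL = DOL × DFL = 2.8608 × 1.2785 = 3.6575.

3.66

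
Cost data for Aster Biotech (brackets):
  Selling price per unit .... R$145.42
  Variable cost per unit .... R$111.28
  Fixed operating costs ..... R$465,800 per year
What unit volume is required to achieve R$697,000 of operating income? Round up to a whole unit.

Contribution margin per unit = R$145.42 − R$111.28 = R$34.14.
Required volume = (fixed costs + target profit) ÷ CM = (R$465,800 + R$697,000) ÷ R$34.14 = 34,059.75, so 34,060 brackets.

34,060 brackets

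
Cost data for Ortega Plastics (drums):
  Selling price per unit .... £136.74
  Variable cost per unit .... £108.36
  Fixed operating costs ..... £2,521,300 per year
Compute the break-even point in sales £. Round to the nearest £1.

CM per unit = £136.74 − £108.36 = £28.38; CM ratio = £28.38 / £136.74 = 0.2075.
Break-even revenue = fixed costs × price ÷ CM = £2,521,300 × £136.74 ÷ £28.38 = £12,148,082.

£12,148,082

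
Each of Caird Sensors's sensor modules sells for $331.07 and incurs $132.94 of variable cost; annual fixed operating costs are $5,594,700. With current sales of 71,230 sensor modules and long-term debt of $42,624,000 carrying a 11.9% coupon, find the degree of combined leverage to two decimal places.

4.10

Total contribution margin = 71,230 × $198.13 = $14,112,799.90.
Operating income = contribution − fixed costs = $14,112,799.90 − $5,594,700 = $8,518,099.90. Interest = $5,072,256.00, so EBIT − I = $3,445,843.90.
DCL = contribution ÷ (EBIT − I) = $14,112,799.90 ÷ $3,445,843.90 = 4.0956.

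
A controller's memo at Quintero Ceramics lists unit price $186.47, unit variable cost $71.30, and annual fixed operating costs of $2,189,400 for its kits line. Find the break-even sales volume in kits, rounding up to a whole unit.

19,011 kits

Unit CM = price − variable cost = $186.47 − $71.30 = $115.17.
Break-even Q = $2,189,400 / $115.17 = 19,010.16 → 19,011 kits.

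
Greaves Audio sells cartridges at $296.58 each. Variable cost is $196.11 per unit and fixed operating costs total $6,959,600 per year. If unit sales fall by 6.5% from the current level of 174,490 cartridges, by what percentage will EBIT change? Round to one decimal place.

Total contribution margin = 174,490 × $100.47 = $17,531,010.30.
EBIT = $17,531,010.30 − $6,959,600 = $10,571,410.30.
So DOL = total CM / EBIT = $17,531,010.30 / $10,571,410.30 = 1.6583.
Operating income changes by 1.6583 × -6.5% = -10.8%.

-10.8%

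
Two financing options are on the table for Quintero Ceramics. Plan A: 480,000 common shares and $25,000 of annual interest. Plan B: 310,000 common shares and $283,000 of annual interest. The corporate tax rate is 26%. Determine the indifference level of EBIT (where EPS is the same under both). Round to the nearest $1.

$753,471

At indifference, (EBIT − 25,000)(1 − t)/480,000 = (EBIT − 283,000)(1 − t)/310,000.
The (1 − t) factor cancels: (EBIT − 25,000) × 310,000 = (EBIT − 283,000) × 480,000.
Solving, EBIT = (283,000·480,000 − 25,000·310,000) / (480,000 − 310,000) = 128,090,000,000 / 170,000 = 753,470.59.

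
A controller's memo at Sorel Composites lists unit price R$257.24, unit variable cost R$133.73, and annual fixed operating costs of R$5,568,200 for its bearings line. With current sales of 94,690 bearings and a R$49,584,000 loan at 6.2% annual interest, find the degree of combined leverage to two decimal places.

At 94,690 units, contribution = 94,690 × R$123.51 = R$11,695,161.90.
Operating income = contribution − fixed costs = R$11,695,161.90 − R$5,568,200 = R$6,126,961.90. Interest = R$3,074,208.00, so EBIT − I = R$3,052,753.90.
Degree of total leverage = total CM / (EBIT − interest) = R$11,695,161.90 / R$3,052,753.90 = 3.8310.

3.83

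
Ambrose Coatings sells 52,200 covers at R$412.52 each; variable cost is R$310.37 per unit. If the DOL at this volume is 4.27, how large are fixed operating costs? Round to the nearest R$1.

Total contribution margin = 52,200 × R$102.15 = R$5,332,230.00.
DOL = contribution / EBIT, so EBIT = R$5,332,230.00 / 4.27 = R$1,248,765.81.
Fixed costs = CM − EBIT = R$5,332,230.00 − R$1,248,765.81 = R$4,083,464.

R$4,083,464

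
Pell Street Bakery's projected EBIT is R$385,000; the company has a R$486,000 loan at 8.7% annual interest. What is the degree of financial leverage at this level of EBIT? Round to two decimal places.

1.12

Interest = R$42,282.00.
Degree of financial leverage = EBIT / (EBIT − interest) = R$385,000 / R$342,718.00 = 1.1234.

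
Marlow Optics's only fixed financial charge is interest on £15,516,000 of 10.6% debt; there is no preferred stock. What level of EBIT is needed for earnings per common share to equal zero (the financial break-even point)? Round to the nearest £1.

Annual interest = 10.6% × £15,516,000 = £1,644,696.00.
Without preferred stock the financial break-even is simply EBIT = interest = £1,644,696.00.

£1,644,696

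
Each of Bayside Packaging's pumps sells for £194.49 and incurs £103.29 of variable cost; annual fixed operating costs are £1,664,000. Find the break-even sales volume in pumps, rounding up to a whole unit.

18,246 pumps

Each unit contributes £194.49 − £103.29 = £91.20.
Break-even Q = £1,664,000 / £91.20 = 18,245.61 → 18,246 pumps.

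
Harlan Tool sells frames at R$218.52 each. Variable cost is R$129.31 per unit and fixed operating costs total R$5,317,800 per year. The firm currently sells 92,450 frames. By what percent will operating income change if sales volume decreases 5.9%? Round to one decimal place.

Total contribution margin = 92,450 × R$89.21 = R$8,247,464.50.
EBIT = R$8,247,464.50 − R$5,317,800 = R$2,929,664.50.
DOL = contribution ÷ EBIT = R$8,247,464.50 ÷ R$2,929,664.50 = 2.8152.
Operating income changes by 2.8152 × -5.9% = -16.6%.

-16.6%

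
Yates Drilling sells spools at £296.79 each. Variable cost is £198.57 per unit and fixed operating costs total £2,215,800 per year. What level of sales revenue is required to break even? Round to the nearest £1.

£6,695,452

Contribution margin per unit = £296.79 − £198.57 = £98.22, a CM ratio of £98.22 ÷ £296.79 = 0.3309.
Break-even sales = FC ÷ CM ratio = £2,215,800 × £296.79 / £98.22 = £6,695,452.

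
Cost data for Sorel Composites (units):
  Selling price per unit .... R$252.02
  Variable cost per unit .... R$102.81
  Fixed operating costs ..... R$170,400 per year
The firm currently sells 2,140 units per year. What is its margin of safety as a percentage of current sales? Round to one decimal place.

46.6%

Contribution margin per unit = R$252.02 − R$102.81 = R$149.21. Break-even units = R$170,400 ÷ R$149.21 = 1,142.01; break-even revenue = 1,142.01 × R$252.02 = R$287,810.52.
Actual sales revenue = 2,140 × R$252.02 = R$539,322.80.
Margin of safety = (R$539,322.80 − R$287,810.52) ÷ R$539,322.80 = 46.6%.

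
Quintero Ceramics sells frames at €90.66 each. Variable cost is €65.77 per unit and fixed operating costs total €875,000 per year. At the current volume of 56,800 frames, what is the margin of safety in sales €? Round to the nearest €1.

€1,962,365

Contribution margin per unit = €90.66 − €65.77 = €24.89. Break-even units = €875,000 ÷ €24.89 = 35,154.68; break-even revenue = 35,154.68 × €90.66 = €3,187,123.34.
Actual sales revenue = 56,800 × €90.66 = €5,149,488.00.
Margin of safety = €5,149,488.00 − €3,187,123.34 = €1,962,365.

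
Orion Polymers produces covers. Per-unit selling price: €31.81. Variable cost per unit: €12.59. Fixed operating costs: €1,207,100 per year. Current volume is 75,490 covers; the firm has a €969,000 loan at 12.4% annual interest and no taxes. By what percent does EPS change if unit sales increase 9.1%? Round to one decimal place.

Contribution at this volume is 75,490 × €19.22 = €1,450,917.80.
Operating income = contribution − fixed costs = €1,450,917.80 − €1,207,100 = €243,817.80.
After interest of €120,156.00, pre-tax earnings = €123,661.80.
DCL = total CM / (EBIT − I) = €1,450,917.80 / €123,661.80 = 11.7330.
%ΔEPS = DCL × %ΔSales = 11.7330 × +9.1% = +106.8%.

+106.8%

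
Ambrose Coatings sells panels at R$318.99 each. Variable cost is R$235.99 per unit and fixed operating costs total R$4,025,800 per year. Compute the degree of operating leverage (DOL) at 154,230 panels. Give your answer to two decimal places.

1.46

Total contribution margin = 154,230 × R$83.00 = R$12,801,090.00.
Operating income = contribution − fixed costs = R$12,801,090.00 − R$4,025,800 = R$8,775,290.00.
Degree of operating leverage = R$12,801,090.00 / R$8,775,290.00 = 1.4588.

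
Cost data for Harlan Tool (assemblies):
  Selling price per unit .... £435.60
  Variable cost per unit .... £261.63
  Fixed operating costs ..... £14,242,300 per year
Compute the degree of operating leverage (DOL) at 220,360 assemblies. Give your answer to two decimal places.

Total contribution margin = 220,360 × £173.97 = £38,336,029.20.
Subtracting fixed costs: EBIT = £38,336,029.20 − £14,242,300 = £24,093,729.20.
Degree of operating leverage = £38,336,029.20 / £24,093,729.20 = 1.5911.

1.59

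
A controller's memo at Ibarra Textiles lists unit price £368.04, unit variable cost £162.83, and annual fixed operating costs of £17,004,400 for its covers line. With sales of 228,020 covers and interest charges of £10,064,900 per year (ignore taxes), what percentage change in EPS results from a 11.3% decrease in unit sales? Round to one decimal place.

Contribution at this volume is 228,020 × £205.21 = £46,791,984.20.
Operating income = contribution − fixed costs = £46,791,984.20 − £17,004,400 = £29,787,584.20.
Interest = £10,064,900.00, so EBIT − I = £19,722,684.20.
Degree of combined leverage = contribution ÷ (EBIT − I) = £46,791,984.20 ÷ £19,722,684.20 = 2.3725.
%ΔEPS = DCL × %ΔSales = 2.3725 × -11.3% = -26.8%.

-26.8%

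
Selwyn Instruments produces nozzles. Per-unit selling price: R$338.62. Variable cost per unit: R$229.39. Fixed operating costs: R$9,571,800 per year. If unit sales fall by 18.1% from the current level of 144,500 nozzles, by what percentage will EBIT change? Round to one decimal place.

At 144,500 units, contribution = 144,500 × R$109.23 = R$15,783,735.00.
EBIT = R$15,783,735.00 − R$9,571,800 = R$6,211,935.00.
DOL = contribution ÷ EBIT = R$15,783,735.00 ÷ R$6,211,935.00 = 2.5409.
So EBIT moves 2.5409 × (-18.1%) = -46.0%.

-46.0%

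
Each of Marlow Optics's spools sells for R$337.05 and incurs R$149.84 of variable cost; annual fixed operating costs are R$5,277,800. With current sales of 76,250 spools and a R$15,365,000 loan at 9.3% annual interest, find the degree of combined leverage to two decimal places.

Total contribution margin = 76,250 × R$187.21 = R$14,274,762.50.
EBIT = R$14,274,762.50 − R$5,277,800 = R$8,996,962.50. Interest = R$1,428,945.00, so EBIT − I = R$7,568,017.50.
DCL = contribution ÷ (EBIT − I) = R$14,274,762.50 ÷ R$7,568,017.50 = 1.8862.

1.89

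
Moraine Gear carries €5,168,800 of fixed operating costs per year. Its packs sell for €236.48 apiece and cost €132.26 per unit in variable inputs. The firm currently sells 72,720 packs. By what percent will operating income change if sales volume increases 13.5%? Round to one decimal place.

+42.5%

Total contribution margin = 72,720 × €104.22 = €7,578,878.40.
Subtracting fixed costs: EBIT = €7,578,878.40 − €5,168,800 = €2,410,078.40.
So DOL = total CM / EBIT = €7,578,878.40 / €2,410,078.40 = 3.1447.
Operating income changes by 3.1447 × +13.5% = +42.5%.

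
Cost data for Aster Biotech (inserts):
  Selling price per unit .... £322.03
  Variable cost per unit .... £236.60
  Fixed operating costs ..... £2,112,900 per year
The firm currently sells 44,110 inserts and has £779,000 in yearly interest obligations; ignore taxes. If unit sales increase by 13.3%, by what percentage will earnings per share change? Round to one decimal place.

Contribution at this volume is 44,110 × £85.43 = £3,768,317.30.
EBIT = £3,768,317.30 − £2,112,900 = £1,655,417.30.
Interest = £779,000.00, so EBIT − I = £876,417.30.
Degree of combined leverage = contribution ÷ (EBIT − I) = £3,768,317.30 ÷ £876,417.30 = 4.2997.
EPS therefore changes by 4.2997 × (+13.3%) = +57.2%.

+57.2%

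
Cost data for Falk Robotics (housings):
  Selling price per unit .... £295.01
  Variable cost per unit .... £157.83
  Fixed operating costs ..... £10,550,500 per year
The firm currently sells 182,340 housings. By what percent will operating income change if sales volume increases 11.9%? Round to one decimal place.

+20.6%

Contribution at this volume is 182,340 × £137.18 = £25,013,401.20.
Operating income = contribution − fixed costs = £25,013,401.20 − £10,550,500 = £14,462,901.20.
So DOL = total CM / EBIT = £25,013,401.20 / £14,462,901.20 = 1.7295.
Operating income changes by 1.7295 × +11.9% = +20.6%.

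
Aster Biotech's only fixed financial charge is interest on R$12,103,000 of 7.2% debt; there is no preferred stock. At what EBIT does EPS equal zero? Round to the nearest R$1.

R$871,416

Annual interest = 7.2% × R$12,103,000 = R$871,416.00.
With no preferred dividends, EPS = 0 when EBIT exactly covers interest, so the financial break-even EBIT is R$871,416.00.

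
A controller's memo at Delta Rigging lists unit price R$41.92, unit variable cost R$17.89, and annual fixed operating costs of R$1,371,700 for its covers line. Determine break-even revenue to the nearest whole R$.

CM per unit = R$41.92 − R$17.89 = R$24.03; CM ratio = R$24.03 / R$41.92 = 0.5732.
Break-even sales = FC ÷ CM ratio = R$1,371,700 × R$41.92 / R$24.03 = R$2,392,912.

R$2,392,912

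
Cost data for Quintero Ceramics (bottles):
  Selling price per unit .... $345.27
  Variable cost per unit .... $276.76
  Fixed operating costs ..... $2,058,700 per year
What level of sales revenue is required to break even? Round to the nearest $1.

$10,375,235

Contribution margin per unit = $345.27 − $276.76 = $68.51, a CM ratio of $68.51 ÷ $345.27 = 0.1984.
Break-even revenue = fixed costs × price ÷ CM = $2,058,700 × $345.27 ÷ $68.51 = $10,375,235.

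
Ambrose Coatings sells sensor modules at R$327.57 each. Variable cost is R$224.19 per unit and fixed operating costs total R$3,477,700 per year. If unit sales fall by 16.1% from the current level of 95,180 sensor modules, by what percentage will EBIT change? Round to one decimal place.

-24.9%

Total contribution margin = 95,180 × R$103.38 = R$9,839,708.40.
EBIT = R$9,839,708.40 − R$3,477,700 = R$6,362,008.40.
DOL = contribution ÷ EBIT = R$9,839,708.40 ÷ R$6,362,008.40 = 1.5466.
So EBIT moves 1.5466 × (-16.1%) = -24.9%.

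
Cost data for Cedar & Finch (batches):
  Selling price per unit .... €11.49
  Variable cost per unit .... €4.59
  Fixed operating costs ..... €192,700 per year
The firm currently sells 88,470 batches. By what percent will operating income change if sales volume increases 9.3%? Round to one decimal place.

Total contribution margin = 88,470 × €6.90 = €610,443.00.
Operating income = contribution − fixed costs = €610,443.00 − €192,700 = €417,743.00.
So DOL = total CM / EBIT = €610,443.00 / €417,743.00 = 1.4613.
%ΔEBIT = DOL × %ΔSales = 1.4613 × +9.3% = +13.6%.

+13.6%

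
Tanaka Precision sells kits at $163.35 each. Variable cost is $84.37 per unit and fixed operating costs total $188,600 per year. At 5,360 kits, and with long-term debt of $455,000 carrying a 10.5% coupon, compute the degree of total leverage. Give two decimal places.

2.26

Contribution at this volume is 5,360 × $78.98 = $423,332.80.
Operating income = contribution − fixed costs = $423,332.80 − $188,600 = $234,732.80. Interest = $47,775.00, so EBIT − I = $186,957.80.
DCL = contribution ÷ (EBIT − I) = $423,332.80 ÷ $186,957.80 = 2.2643.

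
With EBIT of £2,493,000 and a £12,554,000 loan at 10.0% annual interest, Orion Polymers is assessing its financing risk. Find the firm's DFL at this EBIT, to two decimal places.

2.01

Interest = £1,255,400.00.
DFL = EBIT ÷ (EBIT − I) = £2,493,000 ÷ (£2,493,000 − £1,255,400.00) = £2,493,000 ÷ £1,237,600.00 = 2.0144.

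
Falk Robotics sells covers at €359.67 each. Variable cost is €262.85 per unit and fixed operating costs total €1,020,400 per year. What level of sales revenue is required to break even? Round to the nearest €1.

CM per unit = €359.67 − €262.85 = €96.82; CM ratio = €96.82 / €359.67 = 0.2692.
Break-even sales = FC ÷ CM ratio = €1,020,400 × €359.67 / €96.82 = €3,790,614.

€3,790,614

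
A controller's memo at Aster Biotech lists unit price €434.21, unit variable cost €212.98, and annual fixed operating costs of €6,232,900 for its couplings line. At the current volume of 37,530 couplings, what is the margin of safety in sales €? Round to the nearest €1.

€4,062,536

Unit CM = price − variable cost = €434.21 − €212.98 = €221.23. Break-even units = €6,232,900 ÷ €221.23 = 28,173.85; break-even revenue = 28,173.85 × €434.21 = €12,233,365.77.
Current sales = 37,530 × €434.21 = €16,295,901.30.
Margin of safety = €16,295,901.30 − €12,233,365.77 = €4,062,536.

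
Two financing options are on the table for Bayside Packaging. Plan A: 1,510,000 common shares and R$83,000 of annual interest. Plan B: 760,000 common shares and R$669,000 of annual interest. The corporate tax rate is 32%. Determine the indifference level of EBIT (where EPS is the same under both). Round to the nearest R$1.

R$1,262,813

Set EPS_A = EPS_B: (EBIT − R$83,000)(1 − 0.32) ÷ 1,510,000 = (EBIT − R$669,000)(1 − 0.32) ÷ 760,000.
The (1 − t) factor cancels: (EBIT − 83,000) × 760,000 = (EBIT − 669,000) × 1,510,000.
EBIT × (1,510,000 − 760,000) = 669,000 × 1,510,000 − 83,000 × 760,000 = 947,110,000,000, so EBIT = 947,110,000,000 ÷ 750,000 = 1,262,813.33.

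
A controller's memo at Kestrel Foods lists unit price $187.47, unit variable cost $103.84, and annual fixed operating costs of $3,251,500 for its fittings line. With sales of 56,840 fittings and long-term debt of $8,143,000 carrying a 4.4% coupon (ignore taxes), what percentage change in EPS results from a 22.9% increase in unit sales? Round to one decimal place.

Contribution at this volume is 56,840 × $83.63 = $4,753,529.20.
EBIT = $4,753,529.20 − $3,251,500 = $1,502,029.20.
Interest = $358,292.00, so EBIT − I = $1,143,737.20.
DCL = total CM / (EBIT − I) = $4,753,529.20 / $1,143,737.20 = 4.1561.
%ΔEPS = DCL × %ΔSales = 4.1561 × +22.9% = +95.2%.

+95.2%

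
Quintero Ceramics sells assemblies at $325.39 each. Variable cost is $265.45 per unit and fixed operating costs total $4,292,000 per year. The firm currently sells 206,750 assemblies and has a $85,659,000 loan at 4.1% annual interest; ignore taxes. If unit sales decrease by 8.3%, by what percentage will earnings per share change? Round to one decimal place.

-22.4%

At 206,750 units, contribution = 206,750 × $59.94 = $12,392,595.00.
EBIT = $12,392,595.00 − $4,292,000 = $8,100,595.00.
After interest of $3,512,019.00, pre-tax earnings = $4,588,576.00.
DCL = total CM / (EBIT − I) = $12,392,595.00 / $4,588,576.00 = 2.7007.
%ΔEPS = DCL × %ΔSales = 2.7007 × -8.3% = -22.4%.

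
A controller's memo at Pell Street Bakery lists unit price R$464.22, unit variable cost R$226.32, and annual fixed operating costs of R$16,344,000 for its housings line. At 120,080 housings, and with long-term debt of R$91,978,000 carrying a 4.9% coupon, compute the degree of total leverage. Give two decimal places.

3.70

Contribution at this volume is 120,080 × R$237.90 = R$28,567,032.00.
Operating income = contribution − fixed costs = R$28,567,032.00 − R$16,344,000 = R$12,223,032.00. Interest = R$4,506,922.00, so EBIT − I = R$7,716,110.00.
Degree of total leverage = total CM / (EBIT − interest) = R$28,567,032.00 / R$7,716,110.00 = 3.7023.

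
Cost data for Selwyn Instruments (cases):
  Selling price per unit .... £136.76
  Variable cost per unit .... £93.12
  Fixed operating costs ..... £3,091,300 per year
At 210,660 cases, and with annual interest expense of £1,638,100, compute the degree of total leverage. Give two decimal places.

At 210,660 units, contribution = 210,660 × £43.64 = £9,193,202.40.
Operating income = contribution − fixed costs = £9,193,202.40 − £3,091,300 = £6,101,902.40. Interest = £1,638,100.00, so EBIT − I = £4,463,802.40.
Degree of total leverage = total CM / (EBIT − interest) = £9,193,202.40 / £4,463,802.40 = 2.0595.

2.06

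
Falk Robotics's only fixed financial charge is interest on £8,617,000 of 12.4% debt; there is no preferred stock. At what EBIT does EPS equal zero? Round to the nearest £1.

£1,068,508

Annual interest = 12.4% × £8,617,000 = £1,068,508.00.
With no preferred dividends, EPS = 0 when EBIT exactly covers interest, so the financial break-even EBIT is £1,068,508.00.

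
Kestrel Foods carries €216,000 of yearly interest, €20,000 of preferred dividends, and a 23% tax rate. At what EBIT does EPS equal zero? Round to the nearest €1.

€241,974

Grossing the preferred dividend up to pre-tax terms: €20,000 / (1 − 0.23) = €25,974.03.
EPS = 0 when EBIT covers interest plus the pre-tax preferred burden: €216,000 + €25,974.03 = €241,974.03.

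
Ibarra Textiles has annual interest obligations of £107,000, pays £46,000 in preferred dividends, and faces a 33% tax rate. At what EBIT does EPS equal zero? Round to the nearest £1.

Preferred dividends are paid after tax, so their pre-tax equivalent is £46,000 ÷ (1 − 0.33) = £68,656.72.
Financial break-even EBIT = interest + D_p ÷ (1 − t) = £107,000 + £68,656.72 = £175,656.72.

£175,657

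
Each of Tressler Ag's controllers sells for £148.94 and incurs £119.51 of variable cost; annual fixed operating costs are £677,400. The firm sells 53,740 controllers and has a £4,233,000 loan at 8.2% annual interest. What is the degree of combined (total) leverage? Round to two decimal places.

2.84

Total contribution margin = 53,740 × £29.43 = £1,581,568.20.
Operating income = contribution − fixed costs = £1,581,568.20 − £677,400 = £904,168.20. Interest = £347,106.00, so EBIT − I = £557,062.20.
DCL = contribution ÷ (EBIT − I) = £1,581,568.20 ÷ £557,062.20 = 2.8391.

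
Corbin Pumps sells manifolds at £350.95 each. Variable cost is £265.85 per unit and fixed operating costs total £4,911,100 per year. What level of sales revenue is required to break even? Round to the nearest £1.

Contribution margin per unit = £350.95 − £265.85 = £85.10, a CM ratio of £85.10 ÷ £350.95 = 0.2425.
Break-even sales = FC ÷ CM ratio = £4,911,100 × £350.95 / £85.10 = £20,253,238.

£20,253,238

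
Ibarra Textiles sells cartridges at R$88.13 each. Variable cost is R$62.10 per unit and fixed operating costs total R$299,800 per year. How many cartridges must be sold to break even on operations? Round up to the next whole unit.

Each unit contributes R$88.13 − R$62.10 = R$26.03.
Units to break even: R$299,800 ÷ R$26.03 = 11,517.48, rounded up to 11,518.

11,518 cartridges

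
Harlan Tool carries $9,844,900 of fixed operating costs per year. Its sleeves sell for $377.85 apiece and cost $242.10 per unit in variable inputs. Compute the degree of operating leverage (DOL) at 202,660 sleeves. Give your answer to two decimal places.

1.56

Total contribution margin = 202,660 × $135.75 = $27,511,095.00.
Subtracting fixed costs: EBIT = $27,511,095.00 − $9,844,900 = $17,666,195.00.
Degree of operating leverage = $27,511,095.00 / $17,666,195.00 = 1.5573.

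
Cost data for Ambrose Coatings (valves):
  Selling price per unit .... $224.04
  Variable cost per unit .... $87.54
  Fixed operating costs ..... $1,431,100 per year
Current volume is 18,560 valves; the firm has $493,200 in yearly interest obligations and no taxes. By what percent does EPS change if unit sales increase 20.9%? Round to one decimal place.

Total contribution margin = 18,560 × $136.50 = $2,533,440.00.
EBIT = $2,533,440.00 − $1,431,100 = $1,102,340.00.
Interest = $493,200.00, so EBIT − I = $609,140.00.
DCL = total CM / (EBIT − I) = $2,533,440.00 / $609,140.00 = 4.1590.
EPS therefore changes by 4.1590 × (+20.9%) = +86.9%.

+86.9%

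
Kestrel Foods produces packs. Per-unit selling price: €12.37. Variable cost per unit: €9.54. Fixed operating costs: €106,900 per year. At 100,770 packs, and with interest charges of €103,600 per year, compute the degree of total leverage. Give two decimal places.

3.82

Contribution at this volume is 100,770 × €2.83 = €285,179.10.
EBIT = €285,179.10 − €106,900 = €178,279.10. Interest = €103,600.00, so EBIT − I = €74,679.10.
DCL = contribution ÷ (EBIT − I) = €285,179.10 ÷ €74,679.10 = 3.8187.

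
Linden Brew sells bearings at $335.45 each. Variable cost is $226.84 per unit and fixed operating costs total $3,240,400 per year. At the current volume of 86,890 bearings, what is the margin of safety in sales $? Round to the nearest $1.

Unit CM = price − variable cost = $335.45 − $226.84 = $108.61. Break-even units = $3,240,400 ÷ $108.61 = 29,835.19; break-even revenue = 29,835.19 × $335.45 = $10,008,214.53.
Current sales = 86,890 × $335.45 = $29,147,250.50.
Margin of safety = $29,147,250.50 − $10,008,214.53 = $19,139,036.

$19,139,036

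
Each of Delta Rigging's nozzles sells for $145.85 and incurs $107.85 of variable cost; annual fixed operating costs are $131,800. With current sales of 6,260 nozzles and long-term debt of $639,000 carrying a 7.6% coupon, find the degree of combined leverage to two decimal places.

4.14

At 6,260 units, contribution = 6,260 × $38.00 = $237,880.00.
Operating income = contribution − fixed costs = $237,880.00 − $131,800 = $106,080.00. Interest = $48,564.00.
DOL = $237,880.00 ÷ $106,080.00 = 2.2425; DFL = $106,080.00 ÷ $57,516.00 = 1.8444.
DCL = DOL × DFL = 2.2425 × 1.8444 = 4.1361.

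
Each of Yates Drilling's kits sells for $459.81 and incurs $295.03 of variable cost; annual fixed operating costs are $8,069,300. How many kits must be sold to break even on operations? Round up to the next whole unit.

48,971 kits

Unit CM = price − variable cost = $459.81 − $295.03 = $164.78.
Break-even volume = fixed costs ÷ CM per unit = $8,069,300 ÷ $164.78 = 48,970.14, so 48,971 kits.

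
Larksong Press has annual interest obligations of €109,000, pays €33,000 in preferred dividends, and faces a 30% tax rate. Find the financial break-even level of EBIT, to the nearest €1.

Grossing the preferred dividend up to pre-tax terms: €33,000 / (1 − 0.30) = €47,142.86.
Financial break-even EBIT = interest + D_p ÷ (1 − t) = €109,000 + €47,142.86 = €156,142.86.

€156,143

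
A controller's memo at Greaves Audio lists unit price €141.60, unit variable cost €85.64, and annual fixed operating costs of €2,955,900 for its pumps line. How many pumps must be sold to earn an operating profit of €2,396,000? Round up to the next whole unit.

95,638 pumps

Contribution margin per unit = €141.60 − €85.64 = €55.96.
Required volume = (fixed costs + target profit) ÷ CM = (€2,955,900 + €2,396,000) ÷ €55.96 = 95,637.96, so 95,638 pumps.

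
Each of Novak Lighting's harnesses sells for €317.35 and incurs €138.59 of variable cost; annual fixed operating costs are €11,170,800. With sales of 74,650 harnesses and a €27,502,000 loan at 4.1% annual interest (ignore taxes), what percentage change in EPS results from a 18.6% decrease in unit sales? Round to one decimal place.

-237.3%

Total contribution margin = 74,650 × €178.76 = €13,344,434.00.
EBIT = €13,344,434.00 − €11,170,800 = €2,173,634.00.
After interest of €1,127,582.00, pre-tax earnings = €1,046,052.00.
Degree of combined leverage = contribution ÷ (EBIT − I) = €13,344,434.00 ÷ €1,046,052.00 = 12.7570.
EPS therefore changes by 12.7570 × (-18.6%) = -237.3%.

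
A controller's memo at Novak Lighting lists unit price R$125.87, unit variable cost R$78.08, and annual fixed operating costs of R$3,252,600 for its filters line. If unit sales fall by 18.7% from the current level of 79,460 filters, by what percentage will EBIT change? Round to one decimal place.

-130.3%

Total contribution margin = 79,460 × R$47.79 = R$3,797,393.40.
EBIT = R$3,797,393.40 − R$3,252,600 = R$544,793.40.
So DOL = total CM / EBIT = R$3,797,393.40 / R$544,793.40 = 6.9703.
Operating income changes by 6.9703 × -18.7% = -130.3%.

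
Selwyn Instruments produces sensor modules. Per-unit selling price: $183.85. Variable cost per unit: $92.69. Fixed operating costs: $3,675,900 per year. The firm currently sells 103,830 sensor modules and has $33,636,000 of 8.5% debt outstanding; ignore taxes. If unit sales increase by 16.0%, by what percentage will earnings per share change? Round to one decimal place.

+51.7%

Total contribution margin = 103,830 × $91.16 = $9,465,142.80.
EBIT = $9,465,142.80 − $3,675,900 = $5,789,242.80.
Interest = $2,859,060.00, so EBIT − I = $2,930,182.80.
DCL = total CM / (EBIT − I) = $9,465,142.80 / $2,930,182.80 = 3.2302.
EPS therefore changes by 3.2302 × (+16.0%) = +51.7%.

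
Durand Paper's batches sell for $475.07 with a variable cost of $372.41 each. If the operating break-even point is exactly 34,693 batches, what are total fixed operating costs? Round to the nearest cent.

Each unit contributes $475.07 − $372.41 = $102.66.
Fixed costs = break-even units × CM = 34,693 × $102.66 = $3,561,583.38.

$3,561,583.38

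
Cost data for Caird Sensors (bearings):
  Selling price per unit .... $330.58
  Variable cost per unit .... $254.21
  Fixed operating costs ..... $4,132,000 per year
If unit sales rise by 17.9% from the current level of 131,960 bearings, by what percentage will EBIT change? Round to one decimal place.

Contribution at this volume is 131,960 × $76.37 = $10,077,785.20.
Operating income = contribution − fixed costs = $10,077,785.20 − $4,132,000 = $5,945,785.20.
Degree of operating leverage = $10,077,785.20 / $5,945,785.20 = 1.6949.
So EBIT moves 1.6949 × (+17.9%) = +30.3%.

+30.3%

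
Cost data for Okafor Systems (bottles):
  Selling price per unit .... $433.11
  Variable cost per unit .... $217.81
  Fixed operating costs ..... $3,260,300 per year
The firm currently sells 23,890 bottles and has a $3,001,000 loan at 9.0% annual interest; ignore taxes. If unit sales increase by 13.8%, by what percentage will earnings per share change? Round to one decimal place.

Total contribution margin = 23,890 × $215.30 = $5,143,517.00.
EBIT = $5,143,517.00 − $3,260,300 = $1,883,217.00.
Interest = $270,090.00, so EBIT − I = $1,613,127.00.
Degree of combined leverage = contribution ÷ (EBIT − I) = $5,143,517.00 ÷ $1,613,127.00 = 3.1885.
%ΔEPS = DCL × %ΔSales = 3.1885 × +13.8% = +44.0%.

+44.0%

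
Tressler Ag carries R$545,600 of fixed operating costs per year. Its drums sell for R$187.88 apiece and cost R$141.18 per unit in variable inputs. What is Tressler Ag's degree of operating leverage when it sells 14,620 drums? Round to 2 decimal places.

Total contribution margin = 14,620 × R$46.70 = R$682,754.00.
Operating income = contribution − fixed costs = R$682,754.00 − R$545,600 = R$137,154.00.
Degree of operating leverage = R$682,754.00 / R$137,154.00 = 4.9780.

4.98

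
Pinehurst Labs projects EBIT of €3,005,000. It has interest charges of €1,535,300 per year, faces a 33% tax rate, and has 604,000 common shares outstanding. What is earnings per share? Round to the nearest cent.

Interest = €1,535,300.00, so EBT = €3,005,000 − €1,535,300.00 = €1,469,700.00.
After tax at 33%: net income = €1,469,700.00 × 0.67 = €984,699.00.
EPS = €984,699.00 ÷ 604,000 = €1.63.

€1.63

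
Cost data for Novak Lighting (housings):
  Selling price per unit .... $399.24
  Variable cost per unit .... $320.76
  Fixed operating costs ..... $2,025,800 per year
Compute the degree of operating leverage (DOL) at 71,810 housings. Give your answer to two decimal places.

1.56

Total contribution margin = 71,810 × $78.48 = $5,635,648.80.
Operating income = contribution − fixed costs = $5,635,648.80 − $2,025,800 = $3,609,848.80.
DOL = contribution ÷ EBIT = $5,635,648.80 ÷ $3,609,848.80 = 1.5612.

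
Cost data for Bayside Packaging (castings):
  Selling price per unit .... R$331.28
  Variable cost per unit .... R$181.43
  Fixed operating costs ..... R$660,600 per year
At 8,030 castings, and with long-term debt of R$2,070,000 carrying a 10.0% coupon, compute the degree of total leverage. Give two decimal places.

3.58

At 8,030 units, contribution = 8,030 × R$149.85 = R$1,203,295.50.
Subtracting fixed costs: EBIT = R$1,203,295.50 − R$660,600 = R$542,695.50. Interest = R$207,000.00.
DOL = R$1,203,295.50 ÷ R$542,695.50 = 2.2173; DFL = R$542,695.50 ÷ R$335,695.50 = 1.6166.
DCL = DOL × DFL = 2.2173 × 1.6166 = 3.5845.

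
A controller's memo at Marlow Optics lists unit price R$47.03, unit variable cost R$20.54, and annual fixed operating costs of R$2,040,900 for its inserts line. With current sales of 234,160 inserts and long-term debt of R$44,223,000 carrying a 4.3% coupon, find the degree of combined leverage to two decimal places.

At 234,160 units, contribution = 234,160 × R$26.49 = R$6,202,898.40.
EBIT = R$6,202,898.40 − R$2,040,900 = R$4,161,998.40. Interest = R$1,901,589.00.
DOL = R$6,202,898.40 ÷ R$4,161,998.40 = 1.4904; DFL = R$4,161,998.40 ÷ R$2,260,409.40 = 1.8413.
DCL = DOL × DFL = 1.4904 × 1.8413 = 2.7443.

2.74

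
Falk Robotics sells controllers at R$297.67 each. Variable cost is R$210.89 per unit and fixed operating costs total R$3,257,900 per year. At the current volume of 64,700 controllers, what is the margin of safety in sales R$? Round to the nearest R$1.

Contribution margin per unit = R$297.67 − R$210.89 = R$86.78. Break-even units = R$3,257,900 ÷ R$86.78 = 37,542.06; break-even revenue = 37,542.06 × R$297.67 = R$11,175,145.11.
Current sales = 64,700 × R$297.67 = R$19,259,249.00.
Margin of safety = R$19,259,249.00 − R$11,175,145.11 = R$8,084,104.

R$8,084,104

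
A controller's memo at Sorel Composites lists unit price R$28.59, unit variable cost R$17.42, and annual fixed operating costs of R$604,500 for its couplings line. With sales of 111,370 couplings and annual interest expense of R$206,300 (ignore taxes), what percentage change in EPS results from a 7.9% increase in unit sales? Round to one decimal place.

+22.7%

Contribution at this volume is 111,370 × R$11.17 = R$1,244,002.90.
Operating income = contribution − fixed costs = R$1,244,002.90 − R$604,500 = R$639,502.90.
Interest = R$206,300.00, so EBIT − I = R$433,202.90.
Degree of combined leverage = contribution ÷ (EBIT − I) = R$1,244,002.90 ÷ R$433,202.90 = 2.8716.
%ΔEPS = DCL × %ΔSales = 2.8716 × +7.9% = +22.7%.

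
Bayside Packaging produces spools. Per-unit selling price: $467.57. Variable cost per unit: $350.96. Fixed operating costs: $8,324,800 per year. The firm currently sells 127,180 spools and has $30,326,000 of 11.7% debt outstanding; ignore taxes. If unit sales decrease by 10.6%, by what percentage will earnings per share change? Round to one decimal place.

-53.2%

Total contribution margin = 127,180 × $116.61 = $14,830,459.80.
Operating income = contribution − fixed costs = $14,830,459.80 − $8,324,800 = $6,505,659.80.
Interest = $3,548,142.00, so EBIT − I = $2,957,517.80.
Degree of combined leverage = contribution ÷ (EBIT − I) = $14,830,459.80 ÷ $2,957,517.80 = 5.0145.
%ΔEPS = DCL × %ΔSales = 5.0145 × -10.6% = -53.2%.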